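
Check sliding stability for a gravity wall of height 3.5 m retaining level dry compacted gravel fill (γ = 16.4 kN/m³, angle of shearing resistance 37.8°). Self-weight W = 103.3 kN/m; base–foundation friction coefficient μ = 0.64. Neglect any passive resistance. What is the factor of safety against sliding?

K_a = tan²(45° − 37.8°/2) = 0.2400.
P_a = ½K_aγH² = 0.5×0.2400×16.4×3.5² = 24.11 kN/m, acting at H/3 = 1.167 m above the base.
FS_sliding = μW / P_a = 0.64×103.3 / 24.11 = 2.742.

2.74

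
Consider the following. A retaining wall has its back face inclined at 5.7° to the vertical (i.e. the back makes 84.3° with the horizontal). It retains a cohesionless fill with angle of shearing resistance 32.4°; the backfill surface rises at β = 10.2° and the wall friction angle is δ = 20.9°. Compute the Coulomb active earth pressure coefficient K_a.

K_a = sin²(α+φ) / [sin²α · sin(α−δ) · (1 + √{sin(φ+δ)sin(φ−β) / (sin(α−δ)sin(α+β))})²].
With α = 84.3°, φ = 32.4°, δ = 20.9°, β = 10.2°: K_a = 0.3598.

0.360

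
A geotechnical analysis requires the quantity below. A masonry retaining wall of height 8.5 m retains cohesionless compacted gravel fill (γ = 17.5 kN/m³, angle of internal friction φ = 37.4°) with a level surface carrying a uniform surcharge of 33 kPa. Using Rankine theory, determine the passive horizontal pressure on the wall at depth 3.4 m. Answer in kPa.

379 kPa

K_p = (1 + sin φ)/(1 − sin φ) = 4.094.
σ_v = γz + q = 17.5 × 3.4 + 33 = 92.50 kPa.
σ_h = K_p σ_v = 4.094 × 92.50 = 378.7 kPa.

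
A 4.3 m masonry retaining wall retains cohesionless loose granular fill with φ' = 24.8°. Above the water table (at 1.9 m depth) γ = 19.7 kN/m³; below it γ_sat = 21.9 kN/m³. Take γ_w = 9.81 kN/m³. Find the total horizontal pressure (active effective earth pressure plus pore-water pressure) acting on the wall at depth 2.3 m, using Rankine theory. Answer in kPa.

21.2 kPa

K_a = (1 − sin φ)/(1 + sin φ) = 0.4090.
γ' = 21.9 − 9.81 = 12.09 kN/m³.
Effective vertical stress at 2.3 m: σ'_v = 19.7×1.9 + 12.09×0.400 = 42.27 kPa.
σ'_h = K_a σ'_v = 0.4090 × 42.27 = 17.29 kPa; u = γ_w × 0.400 = 3.924 kPa.
Total σ_h = 17.29 + 3.924 = 21.21 kPa.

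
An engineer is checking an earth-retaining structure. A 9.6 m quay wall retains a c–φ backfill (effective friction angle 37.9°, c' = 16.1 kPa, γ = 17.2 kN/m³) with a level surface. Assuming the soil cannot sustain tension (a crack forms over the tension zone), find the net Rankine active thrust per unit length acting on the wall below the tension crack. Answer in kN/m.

K_a = 0.2389; √K_a = 0.4888.
Tension-crack depth z_c = 2c/(γ√K_a) = 2×16.1/(17.2×0.4888) = 3.830 m.
σ_a at base = K_a γ H − 2c√K_a = 0.2389×17.2×9.6 − 2×16.1×0.4888 = 23.71 kPa.
P_a = ½ × 23.71 × (H − z_c) = 0.5×23.71×5.770 = 68.42 kN/m.

68.4 kN/m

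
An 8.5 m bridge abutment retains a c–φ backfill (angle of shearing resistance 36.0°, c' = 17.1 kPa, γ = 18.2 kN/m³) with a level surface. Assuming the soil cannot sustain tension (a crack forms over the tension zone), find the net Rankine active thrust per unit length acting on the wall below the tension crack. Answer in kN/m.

54.7 kN/m

K_a = 0.2596; √K_a = 0.5095.
Tension-crack depth z_c = 2c/(γ√K_a) = 2×17.1/(18.2×0.5095) = 3.688 m.
σ_a at base = K_a γ H − 2c√K_a = 0.2596×18.2×8.5 − 2×17.1×0.5095 = 22.74 kPa.
P_a = ½ × 22.74 × (H − z_c) = 0.5×22.74×4.812 = 54.71 kN/m.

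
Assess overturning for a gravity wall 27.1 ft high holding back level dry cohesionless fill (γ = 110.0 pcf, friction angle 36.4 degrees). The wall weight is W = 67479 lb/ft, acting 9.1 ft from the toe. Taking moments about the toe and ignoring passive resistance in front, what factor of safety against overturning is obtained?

K_a = tan²(45° − 36.4°/2) = 0.2552.
P_a = ½K_aγH² = 0.5×0.2552×110.0×27.1² = 10310 lb/ft, acting at H/3 = 9.033 ft above the base.
Overturning moment M_o = P_a × H/3 = 10310 × 9.033 = 93100.
Resisting moment M_r = W × 9.1 = 67479 × 9.1 = 614100.
FS_overturning = M_r/M_o = 614100/93100 = 6.595.

6.60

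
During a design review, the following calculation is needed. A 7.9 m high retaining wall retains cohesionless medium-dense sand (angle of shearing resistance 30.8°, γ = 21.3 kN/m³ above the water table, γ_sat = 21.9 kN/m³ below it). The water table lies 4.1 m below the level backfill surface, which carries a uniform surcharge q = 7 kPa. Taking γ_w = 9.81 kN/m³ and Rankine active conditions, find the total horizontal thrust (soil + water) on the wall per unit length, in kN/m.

282 kN/m

K_a = tan²(45° − φ/2) = 0.3227.
γ' = 21.9 − 9.81 = 12.09 kN/m³. h₂ = H − d_w = 3.8 m.
σ'_h: at surface K_a·q = 2.259; at WT K_a(q+γd_w) = 30.44; at base K_a(q+γd_w+γ'h₂) = 45.27 kPa.
P₁ = ½(2.259+30.44)×4.1 = 67.04; P₂ = ½(30.44+45.27)×3.8 = 143.8; P_w = ½γ_w h₂² = 70.83.
Total = 67.04+143.8+70.83 = 281.7 kN/m.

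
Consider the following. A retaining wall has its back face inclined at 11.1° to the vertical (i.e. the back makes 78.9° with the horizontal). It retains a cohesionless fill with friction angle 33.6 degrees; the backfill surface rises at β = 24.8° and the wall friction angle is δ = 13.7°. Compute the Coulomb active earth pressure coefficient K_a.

0.530

K_a = sin²(α+φ) / [sin²α · sin(α−δ) · (1 + √{sin(φ+δ)sin(φ−β) / (sin(α−δ)sin(α+β))})²].
With α = 78.9°, φ = 33.6°, δ = 13.7°, β = 24.8°: K_a = 0.5302.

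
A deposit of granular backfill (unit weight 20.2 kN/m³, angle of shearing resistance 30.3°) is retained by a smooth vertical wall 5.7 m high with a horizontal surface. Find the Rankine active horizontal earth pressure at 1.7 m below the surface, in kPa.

11.3 kPa

K_a = (1 − sin φ)/(1 + sin φ) = 0.3293.
σ_h = K_a γ z = 0.3293 × 20.2 × 1.7 = 11.31 kPa.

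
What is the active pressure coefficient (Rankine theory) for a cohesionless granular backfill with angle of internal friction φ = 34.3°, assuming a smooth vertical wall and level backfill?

K_a = (1 − sin φ)/(1 + sin φ) = (1 − sin 34.3°)/(1 + sin 34.3°) = 0.2792.

0.279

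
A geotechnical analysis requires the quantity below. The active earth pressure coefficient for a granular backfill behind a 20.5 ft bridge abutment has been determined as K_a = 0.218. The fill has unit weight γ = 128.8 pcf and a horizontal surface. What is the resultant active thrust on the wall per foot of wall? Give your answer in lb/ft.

5900 lb/ft

P = ½ K_a γ H² = 0.5 × 0.218 × 128.8 × 20.5² = 5900 lb/ft.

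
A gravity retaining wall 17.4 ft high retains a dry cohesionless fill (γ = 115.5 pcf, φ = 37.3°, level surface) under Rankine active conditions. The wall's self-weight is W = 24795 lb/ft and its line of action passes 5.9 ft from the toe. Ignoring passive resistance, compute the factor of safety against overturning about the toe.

K_a = tan²(45° − 37.3°/2) = 0.2453.
P_a = ½K_aγH² = 0.5×0.2453×115.5×17.4² = 4290 lb/ft, acting at H/3 = 5.800 ft above the base.
Overturning moment M_o = P_a × H/3 = 4290 × 5.800 = 24880.
Resisting moment M_r = W × 5.9 = 24795 × 5.9 = 146300.
FS_overturning = M_r/M_o = 146300/24880 = 5.880.

5.88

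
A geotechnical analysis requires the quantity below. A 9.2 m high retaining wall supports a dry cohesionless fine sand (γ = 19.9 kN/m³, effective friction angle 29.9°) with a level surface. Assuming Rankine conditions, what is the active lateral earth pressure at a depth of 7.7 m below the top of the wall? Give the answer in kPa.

51.3 kPa

K_a = (1 − sin φ)/(1 + sin φ) = 0.3347.
σ_h = K_a γ z = 0.3347 × 19.9 × 7.7 = 51.28 kPa.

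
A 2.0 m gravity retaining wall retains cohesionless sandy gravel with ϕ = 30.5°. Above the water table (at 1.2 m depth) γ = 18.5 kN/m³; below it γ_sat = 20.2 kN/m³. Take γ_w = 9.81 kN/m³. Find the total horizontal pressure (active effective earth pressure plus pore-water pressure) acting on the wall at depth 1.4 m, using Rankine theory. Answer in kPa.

9.89 kPa

K_a = (1 − sin φ)/(1 + sin φ) = 0.3267.
γ' = 20.2 − 9.81 = 10.39 kN/m³.
Effective vertical stress at 1.4 m: σ'_v = 18.5×1.2 + 10.39×0.200 = 24.28 kPa.
σ'_h = K_a σ'_v = 0.3267 × 24.28 = 7.931 kPa; u = γ_w × 0.200 = 1.962 kPa.
Total σ_h = 7.931 + 1.962 = 9.893 kPa.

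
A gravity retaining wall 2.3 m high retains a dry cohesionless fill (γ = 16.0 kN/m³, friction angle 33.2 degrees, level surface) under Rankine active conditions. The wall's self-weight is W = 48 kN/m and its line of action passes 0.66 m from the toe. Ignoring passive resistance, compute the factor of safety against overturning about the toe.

K_a = tan²(45° − 33.2°/2) = 0.2924.
P_a = ½K_aγH² = 0.5×0.2924×16.0×2.3² = 12.37 kN/m, acting at H/3 = 0.7667 m above the base.
Overturning moment M_o = P_a × H/3 = 12.37 × 0.7667 = 9.486.
Resisting moment M_r = W × 0.66 = 48 × 0.66 = 31.68.
FS_overturning = M_r/M_o = 31.68/9.486 = 3.340.

3.34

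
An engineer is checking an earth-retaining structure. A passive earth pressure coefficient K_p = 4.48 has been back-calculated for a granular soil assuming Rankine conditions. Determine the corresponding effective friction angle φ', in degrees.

39.4°

K_p = (1+sin φ)/(1−sin φ) ⇒ sin φ = (K_p − 1)/(K_p + 1) = 0.6350.
φ = arcsin(0.6350) = 39.42°.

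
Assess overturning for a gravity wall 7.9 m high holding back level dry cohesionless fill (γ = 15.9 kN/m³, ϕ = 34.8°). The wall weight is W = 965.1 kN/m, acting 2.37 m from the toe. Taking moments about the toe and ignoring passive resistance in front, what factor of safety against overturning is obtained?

6.41

K_a = tan²(45° − 34.8°/2) = 0.2733.
P_a = ½K_aγH² = 0.5×0.2733×15.9×7.9² = 135.6 kN/m, acting at H/3 = 2.633 m above the base.
Overturning moment M_o = P_a × H/3 = 135.6 × 2.633 = 357.1.
Resisting moment M_r = W × 2.37 = 965.1 × 2.37 = 2287.
FS_overturning = M_r/M_o = 2287/357.1 = 6.405.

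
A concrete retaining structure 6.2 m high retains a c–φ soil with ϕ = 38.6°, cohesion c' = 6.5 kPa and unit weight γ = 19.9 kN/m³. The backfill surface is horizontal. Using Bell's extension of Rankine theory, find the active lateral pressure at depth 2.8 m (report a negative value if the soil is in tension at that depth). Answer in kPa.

6.65 kPa

K_a = (1 − sin φ)/(1 + sin φ) = 0.2316.
σ_a = K_a γ z − 2c√K_a = 0.2316×19.9×2.8 − 2×6.5×0.4813 = 6.649 kPa.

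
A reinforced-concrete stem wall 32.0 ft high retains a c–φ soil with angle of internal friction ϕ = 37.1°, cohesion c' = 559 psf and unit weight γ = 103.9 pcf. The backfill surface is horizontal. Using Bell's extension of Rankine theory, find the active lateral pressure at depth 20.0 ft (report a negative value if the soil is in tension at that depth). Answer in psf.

K_a = (1 − sin φ)/(1 + sin φ) = 0.2475.
σ_a = K_a γ z − 2c√K_a = 0.2475×103.9×20.0 − 2×559×0.4975 = -41.89 psf.

-41.9 psf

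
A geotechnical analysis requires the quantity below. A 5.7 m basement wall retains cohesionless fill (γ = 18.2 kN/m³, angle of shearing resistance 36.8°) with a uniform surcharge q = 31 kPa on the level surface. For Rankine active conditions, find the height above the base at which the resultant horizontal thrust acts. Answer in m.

K_a = 0.2508.
Triangular part P₁ = ½K_aγH² = 74.14 at H/3 = 1.900 m; rectangular part P₂ = K_a q H = 44.31 at H/2 = 2.850 m.
ȳ = (P₁·1.900 + P₂·2.850)/(P₁+P₂) = 2.255 m.

2.26 m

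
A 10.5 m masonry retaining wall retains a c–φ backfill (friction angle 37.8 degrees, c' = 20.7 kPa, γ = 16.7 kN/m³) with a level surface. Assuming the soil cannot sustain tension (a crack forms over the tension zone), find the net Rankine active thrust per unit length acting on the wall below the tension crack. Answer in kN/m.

K_a = 0.2400; √K_a = 0.4899.
Tension-crack depth z_c = 2c/(γ√K_a) = 2×20.7/(16.7×0.4899) = 5.060 m.
σ_a at base = K_a γ H − 2c√K_a = 0.2400×16.7×10.5 − 2×20.7×0.4899 = 21.80 kPa.
P_a = ½ × 21.80 × (H − z_c) = 0.5×21.80×5.440 = 59.30 kN/m.

59.3 kN/m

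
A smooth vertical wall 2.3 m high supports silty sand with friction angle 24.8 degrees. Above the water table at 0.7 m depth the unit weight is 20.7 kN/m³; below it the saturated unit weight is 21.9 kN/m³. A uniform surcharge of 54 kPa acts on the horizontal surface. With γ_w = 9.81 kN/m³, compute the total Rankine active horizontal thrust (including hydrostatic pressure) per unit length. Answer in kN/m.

81.2 kN/m

K_a = tan²(45° − φ/2) = 0.4090.
γ' = 21.9 − 9.81 = 12.09 kN/m³. h₂ = H − d_w = 1.6 m.
σ'_h: at surface K_a·q = 22.09; at WT K_a(q+γd_w) = 28.01; at base K_a(q+γd_w+γ'h₂) = 35.92 kPa.
P₁ = ½(22.09+28.01)×0.7 = 17.53; P₂ = ½(28.01+35.92)×1.6 = 51.15; P_w = ½γ_w h₂² = 12.56.
Total = 17.53+51.15+12.56 = 81.24 kN/m.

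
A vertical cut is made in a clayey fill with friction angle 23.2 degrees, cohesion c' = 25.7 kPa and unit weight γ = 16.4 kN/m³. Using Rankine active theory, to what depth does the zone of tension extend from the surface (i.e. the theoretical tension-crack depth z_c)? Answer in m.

K_a = tan²(45° − 23.2°/2) = 0.4348; √K_a = 0.6594.
The active pressure is zero where K_a γ z = 2c√K_a, so z_c = 2c/(γ√K_a) = 2×25.7/(16.4×0.6594) = 4.753 m.

4.75 m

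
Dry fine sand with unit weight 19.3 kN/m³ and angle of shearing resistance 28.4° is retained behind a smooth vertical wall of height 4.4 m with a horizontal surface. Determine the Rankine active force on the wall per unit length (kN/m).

66.4 kN/m

K_a = tan²(45° − φ/2) = 0.3554.
P_a = ½ K_a γ H² = 0.5 × 0.3554 × 19.3 × 4.4² = 66.39 kN/m.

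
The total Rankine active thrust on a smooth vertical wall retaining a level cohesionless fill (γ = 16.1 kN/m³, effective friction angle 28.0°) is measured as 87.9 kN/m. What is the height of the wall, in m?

5.50 m

K_a = 0.3610. P_a = ½ K_a γ H² ⇒ H = √(2P_a/(K_a γ)).
H = √(2×87.9/(0.3610×16.1)) = 5.499 m.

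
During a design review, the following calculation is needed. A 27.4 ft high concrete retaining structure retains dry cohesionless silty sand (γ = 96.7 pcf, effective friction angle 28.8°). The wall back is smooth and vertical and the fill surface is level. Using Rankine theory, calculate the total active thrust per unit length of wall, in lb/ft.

K_a = tan²(45° − φ/2) = 0.3498.
P_a = ½ K_a γ H² = 0.5 × 0.3498 × 96.7 × 27.4² = 12700 lb/ft.

12700 lb/ft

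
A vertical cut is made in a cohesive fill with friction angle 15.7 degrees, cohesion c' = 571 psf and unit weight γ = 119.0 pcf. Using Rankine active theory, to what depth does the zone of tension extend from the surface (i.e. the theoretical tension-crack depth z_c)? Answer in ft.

12.7 ft

K_a = tan²(45° − 15.7°/2) = 0.5741; √K_a = 0.7577.
The active pressure is zero where K_a γ z = 2c√K_a, so z_c = 2c/(γ√K_a) = 2×571/(119.0×0.7577) = 12.67 ft.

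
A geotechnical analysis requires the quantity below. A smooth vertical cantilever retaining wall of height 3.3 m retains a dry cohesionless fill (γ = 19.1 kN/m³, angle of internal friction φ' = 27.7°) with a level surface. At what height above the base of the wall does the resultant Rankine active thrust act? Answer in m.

K_a = 0.3653.
The pressure distribution is triangular, so the resultant acts at H/3 above the base = 3.3/3 = 1.100 m.

1.10 m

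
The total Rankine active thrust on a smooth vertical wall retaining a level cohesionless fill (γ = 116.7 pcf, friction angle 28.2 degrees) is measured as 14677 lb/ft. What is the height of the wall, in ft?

K_a = 0.3582. P_a = ½ K_a γ H² ⇒ H = √(2P_a/(K_a γ)).
H = √(2×14677/(0.3582×116.7)) = 26.50 ft.

26.5 ft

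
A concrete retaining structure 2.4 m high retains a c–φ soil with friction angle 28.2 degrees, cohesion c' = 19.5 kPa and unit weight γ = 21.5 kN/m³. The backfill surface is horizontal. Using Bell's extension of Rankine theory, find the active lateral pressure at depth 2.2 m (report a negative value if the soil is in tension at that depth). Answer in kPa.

K_a = (1 − sin φ)/(1 + sin φ) = 0.3582.
σ_a = K_a γ z − 2c√K_a = 0.3582×21.5×2.2 − 2×19.5×0.5985 = -6.399 kPa.

-6.40 kPa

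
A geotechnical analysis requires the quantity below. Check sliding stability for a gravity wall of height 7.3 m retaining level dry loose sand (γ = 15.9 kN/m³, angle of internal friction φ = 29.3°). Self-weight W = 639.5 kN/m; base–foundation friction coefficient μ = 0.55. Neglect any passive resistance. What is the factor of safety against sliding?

2.42

K_a = tan²(45° − 29.3°/2) = 0.3428.
P_a = ½K_aγH² = 0.5×0.3428×15.9×7.3² = 145.2 kN/m, acting at H/3 = 2.433 m above the base.
FS_sliding = μW / P_a = 0.55×639.5 / 145.2 = 2.422.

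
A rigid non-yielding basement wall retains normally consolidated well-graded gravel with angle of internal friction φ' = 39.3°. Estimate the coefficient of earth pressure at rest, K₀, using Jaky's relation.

0.367

K₀ = 1 − sin φ' = 1 − sin 39.3° = 0.3666.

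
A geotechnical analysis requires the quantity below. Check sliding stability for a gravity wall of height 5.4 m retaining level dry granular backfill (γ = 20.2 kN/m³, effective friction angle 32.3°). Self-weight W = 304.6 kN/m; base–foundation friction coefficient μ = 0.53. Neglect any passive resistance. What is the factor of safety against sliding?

K_a = tan²(45° − 32.3°/2) = 0.3035.
P_a = ½K_aγH² = 0.5×0.3035×20.2×5.4² = 89.38 kN/m, acting at H/3 = 1.800 m above the base.
FS_sliding = μW / P_a = 0.53×304.6 / 89.38 = 1.806.

1.81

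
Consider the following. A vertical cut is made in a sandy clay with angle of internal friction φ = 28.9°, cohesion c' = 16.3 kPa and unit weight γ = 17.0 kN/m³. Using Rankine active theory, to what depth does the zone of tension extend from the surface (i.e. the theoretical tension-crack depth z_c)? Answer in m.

3.25 m

K_a = tan²(45° − 28.9°/2) = 0.3484; √K_a = 0.5902.
The active pressure is zero where K_a γ z = 2c√K_a, so z_c = 2c/(γ√K_a) = 2×16.3/(17.0×0.5902) = 3.249 m.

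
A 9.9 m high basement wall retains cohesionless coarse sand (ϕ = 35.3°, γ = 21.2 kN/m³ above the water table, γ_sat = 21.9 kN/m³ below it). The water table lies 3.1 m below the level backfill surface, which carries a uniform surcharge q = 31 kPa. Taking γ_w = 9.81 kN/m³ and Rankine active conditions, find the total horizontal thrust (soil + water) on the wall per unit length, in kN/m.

531 kN/m

K_a = tan²(45° − φ/2) = 0.2675.
γ' = 21.9 − 9.81 = 12.09 kN/m³. h₂ = H − d_w = 6.8 m.
σ'_h: at surface K_a·q = 8.294; at WT K_a(q+γd_w) = 25.88; at base K_a(q+γd_w+γ'h₂) = 47.87 kPa.
P₁ = ½(8.294+25.88)×3.1 = 52.96; P₂ = ½(25.88+47.87)×6.8 = 250.7; P_w = ½γ_w h₂² = 226.8.
Total = 52.96+250.7+226.8 = 530.5 kN/m.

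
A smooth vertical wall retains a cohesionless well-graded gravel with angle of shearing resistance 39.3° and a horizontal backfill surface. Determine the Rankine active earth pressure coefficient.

K_a = (1 − sin φ)/(1 + sin φ) = (1 − sin 39.3°)/(1 + sin 39.3°) = 0.2245.

0.224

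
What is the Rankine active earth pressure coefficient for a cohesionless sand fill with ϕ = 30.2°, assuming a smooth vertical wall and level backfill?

K_a = tan²(45° − φ/2) = tan²(29.90°) = 0.3307.

0.331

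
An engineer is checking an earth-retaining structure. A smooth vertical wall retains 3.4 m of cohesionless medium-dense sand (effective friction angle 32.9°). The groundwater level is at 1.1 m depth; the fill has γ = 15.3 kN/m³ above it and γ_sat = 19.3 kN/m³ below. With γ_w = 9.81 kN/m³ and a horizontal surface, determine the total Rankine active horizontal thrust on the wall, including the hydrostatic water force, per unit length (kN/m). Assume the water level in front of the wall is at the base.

47.6 kN/m

K_a = tan²(45° − φ/2) = 0.2960.
γ' = 19.3 − 9.81 = 9.490 kN/m³. Depth below WT = 2.3 m.
σ'_h at WT = K_a γ d_w = 4.982 kPa; at base = 4.982 + K_a γ' × 2.3 = 11.44 kPa.
P₁ (0–1.1 m) = ½×4.982×1.1 = 2.740. P₂ (1.1–3.4 m) = ½(4.982+11.44)×2.3 = 18.89.
P_w = ½ γ_w h₂² = 0.5×9.81×2.3² = 25.95. Total = 2.740+18.89+25.95 = 47.58 kN/m.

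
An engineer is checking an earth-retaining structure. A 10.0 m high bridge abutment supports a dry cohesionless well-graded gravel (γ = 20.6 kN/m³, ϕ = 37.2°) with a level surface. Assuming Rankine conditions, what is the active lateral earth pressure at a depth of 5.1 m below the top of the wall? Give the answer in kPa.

25.9 kPa

K_a = (1 − sin φ)/(1 + sin φ) = 0.2464.
σ_h = K_a γ z = 0.2464 × 20.6 × 5.1 = 25.89 kPa.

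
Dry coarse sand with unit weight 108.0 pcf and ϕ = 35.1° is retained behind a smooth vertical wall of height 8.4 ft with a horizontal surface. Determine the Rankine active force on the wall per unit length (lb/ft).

1030 lb/ft

K_a = tan²(45° − φ/2) = 0.2698.
P_a = ½ K_a γ H² = 0.5 × 0.2698 × 108.0 × 8.4² = 1028 lb/ft.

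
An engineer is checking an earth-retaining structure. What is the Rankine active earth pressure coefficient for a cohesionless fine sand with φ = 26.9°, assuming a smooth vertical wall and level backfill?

0.377

K_a = tan²(45° − φ/2) = tan²(31.55°) = 0.3770.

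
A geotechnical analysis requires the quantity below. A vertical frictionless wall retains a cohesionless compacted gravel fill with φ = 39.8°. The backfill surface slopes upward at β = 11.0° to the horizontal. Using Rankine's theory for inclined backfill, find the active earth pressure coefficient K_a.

K_a = cos β · (cos β − √(cos²β − cos²φ)) / (cos β + √(cos²β − cos²φ)).
cos β = 0.9816, cos φ = 0.7683, √(cos²β − cos²φ) = 0.6110.
K_a = 0.9816 × (0.9816 − 0.6110)/(0.9816 + 0.6110) = 0.2284.

0.228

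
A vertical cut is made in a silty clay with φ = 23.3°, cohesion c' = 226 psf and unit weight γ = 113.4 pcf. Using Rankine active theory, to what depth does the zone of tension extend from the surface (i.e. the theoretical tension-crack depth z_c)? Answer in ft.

K_a = tan²(45° − 23.3°/2) = 0.4331; √K_a = 0.6581.
The active pressure is zero where K_a γ z = 2c√K_a, so z_c = 2c/(γ√K_a) = 2×226/(113.4×0.6581) = 6.056 ft.

6.06 ft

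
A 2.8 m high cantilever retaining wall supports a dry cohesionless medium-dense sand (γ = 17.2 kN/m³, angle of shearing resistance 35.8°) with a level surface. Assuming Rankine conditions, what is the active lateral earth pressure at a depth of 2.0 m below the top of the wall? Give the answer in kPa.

9.01 kPa

K_a = (1 − sin φ)/(1 + sin φ) = 0.2619.
σ_h = K_a γ z = 0.2619 × 17.2 × 2.0 = 9.008 kPa.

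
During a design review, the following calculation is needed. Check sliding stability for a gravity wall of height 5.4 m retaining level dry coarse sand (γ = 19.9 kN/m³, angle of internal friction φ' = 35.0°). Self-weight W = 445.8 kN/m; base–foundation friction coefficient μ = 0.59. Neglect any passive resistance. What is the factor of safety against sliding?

3.35

K_a = tan²(45° − 35.0°/2) = 0.2710.
P_a = ½K_aγH² = 0.5×0.2710×19.9×5.4² = 78.63 kN/m, acting at H/3 = 1.800 m above the base.
FS_sliding = μW / P_a = 0.59×445.8 / 78.63 = 3.345.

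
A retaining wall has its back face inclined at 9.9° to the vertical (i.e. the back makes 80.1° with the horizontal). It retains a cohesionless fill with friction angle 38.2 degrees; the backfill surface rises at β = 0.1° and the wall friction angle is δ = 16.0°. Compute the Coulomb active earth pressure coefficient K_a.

0.290

K_a = sin²(α+φ) / [sin²α · sin(α−δ) · (1 + √{sin(φ+δ)sin(φ−β) / (sin(α−δ)sin(α+β))})²].
With α = 80.1°, φ = 38.2°, δ = 16.0°, β = 0.1°: K_a = 0.2895.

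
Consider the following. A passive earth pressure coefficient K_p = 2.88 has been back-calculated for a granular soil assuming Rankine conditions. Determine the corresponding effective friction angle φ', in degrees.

29.0°

K_p = (1+sin φ)/(1−sin φ) ⇒ sin φ = (K_p − 1)/(K_p + 1) = 0.4845.
φ = arcsin(0.4845) = 28.98°.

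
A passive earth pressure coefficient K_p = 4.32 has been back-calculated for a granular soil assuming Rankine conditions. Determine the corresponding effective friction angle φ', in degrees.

K_p = (1+sin φ)/(1−sin φ) ⇒ sin φ = (K_p − 1)/(K_p + 1) = 0.6241.
φ = arcsin(0.6241) = 38.61°.

38.6°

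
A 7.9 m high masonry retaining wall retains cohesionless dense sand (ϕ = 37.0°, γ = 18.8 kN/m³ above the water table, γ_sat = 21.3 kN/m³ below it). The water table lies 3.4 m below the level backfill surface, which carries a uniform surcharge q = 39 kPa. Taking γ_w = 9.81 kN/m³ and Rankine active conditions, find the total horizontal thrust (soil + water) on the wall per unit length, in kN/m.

303 kN/m

K_a = tan²(45° − φ/2) = 0.2486.
γ' = 21.3 − 9.81 = 11.49 kN/m³. h₂ = H − d_w = 4.5 m.
σ'_h: at surface K_a·q = 9.695; at WT K_a(q+γd_w) = 25.58; at base K_a(q+γd_w+γ'h₂) = 38.44 kPa.
P₁ = ½(9.695+25.58)×3.4 = 59.97; P₂ = ½(25.58+38.44)×4.5 = 144.0; P_w = ½γ_w h₂² = 99.33.
Total = 59.97+144.0+99.33 = 303.3 kN/m.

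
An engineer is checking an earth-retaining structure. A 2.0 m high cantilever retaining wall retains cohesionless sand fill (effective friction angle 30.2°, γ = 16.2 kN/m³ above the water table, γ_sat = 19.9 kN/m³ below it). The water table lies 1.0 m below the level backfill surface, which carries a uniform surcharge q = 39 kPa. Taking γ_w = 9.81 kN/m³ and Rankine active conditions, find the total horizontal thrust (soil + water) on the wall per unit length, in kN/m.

40.4 kN/m

K_a = tan²(45° − φ/2) = 0.3307.
γ' = 19.9 − 9.81 = 10.09 kN/m³. h₂ = H − d_w = 1.0 m.
σ'_h: at surface K_a·q = 12.90; at WT K_a(q+γd_w) = 18.25; at base K_a(q+γd_w+γ'h₂) = 21.59 kPa.
P₁ = ½(12.90+18.25)×1.0 = 15.57; P₂ = ½(18.25+21.59)×1.0 = 19.92; P_w = ½γ_w h₂² = 4.905.
Total = 15.57+19.92+4.905 = 40.40 kN/m.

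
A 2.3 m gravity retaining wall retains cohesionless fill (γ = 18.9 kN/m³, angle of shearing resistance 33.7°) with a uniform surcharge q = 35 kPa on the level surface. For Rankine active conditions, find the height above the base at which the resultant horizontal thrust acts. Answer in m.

K_a = 0.2863.
Triangular part P₁ = ½K_aγH² = 14.31 at H/3 = 0.7667 m; rectangular part P₂ = K_a q H = 23.05 at H/2 = 1.150 m.
ȳ = (P₁·0.7667 + P₂·1.150)/(P₁+P₂) = 1.003 m.

1.00 m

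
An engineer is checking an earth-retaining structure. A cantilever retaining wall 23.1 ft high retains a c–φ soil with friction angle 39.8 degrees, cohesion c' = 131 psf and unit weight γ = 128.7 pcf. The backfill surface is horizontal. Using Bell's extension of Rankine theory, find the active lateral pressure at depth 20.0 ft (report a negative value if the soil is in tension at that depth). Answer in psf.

K_a = (1 − sin φ)/(1 + sin φ) = 0.2194.
σ_a = K_a γ z − 2c√K_a = 0.2194×128.7×20.0 − 2×131×0.4684 = 442.1 psf.

442 psf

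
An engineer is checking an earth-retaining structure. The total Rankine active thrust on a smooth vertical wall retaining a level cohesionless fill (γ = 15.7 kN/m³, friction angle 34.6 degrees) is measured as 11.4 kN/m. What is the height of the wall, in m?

2.30 m

K_a = 0.2756. P_a = ½ K_a γ H² ⇒ H = √(2P_a/(K_a γ)).
H = √(2×11.4/(0.2756×15.7)) = 2.295 m.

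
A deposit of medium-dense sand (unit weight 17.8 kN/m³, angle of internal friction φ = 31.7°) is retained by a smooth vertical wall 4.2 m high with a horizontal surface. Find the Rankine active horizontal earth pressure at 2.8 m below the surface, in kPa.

15.5 kPa

K_a = (1 − sin φ)/(1 + sin φ) = 0.3111.
σ_h = K_a γ z = 0.3111 × 17.8 × 2.8 = 15.50 kPa.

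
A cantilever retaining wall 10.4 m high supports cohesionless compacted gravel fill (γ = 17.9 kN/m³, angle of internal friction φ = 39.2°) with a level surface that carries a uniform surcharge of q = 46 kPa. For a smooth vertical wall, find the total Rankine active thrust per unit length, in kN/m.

K_a = tan²(45° − φ/2) = 0.2255.
Soil triangle: ½ K_a γ H² = 0.5×0.2255×17.9×10.4² = 218.3 kN/m.
Surcharge rectangle: K_a q H = 0.2255×46×10.4 = 107.9 kN/m.
Total = 218.3 + 107.9 = 326.1 kN/m.

326 kN/m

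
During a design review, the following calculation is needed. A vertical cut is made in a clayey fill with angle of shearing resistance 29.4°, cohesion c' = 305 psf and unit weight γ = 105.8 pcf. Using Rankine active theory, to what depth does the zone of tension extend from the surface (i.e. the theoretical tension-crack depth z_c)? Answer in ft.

K_a = tan²(45° − 29.4°/2) = 0.3415; √K_a = 0.5844.
The active pressure is zero where K_a γ z = 2c√K_a, so z_c = 2c/(γ√K_a) = 2×305/(105.8×0.5844) = 9.867 ft.

9.87 ft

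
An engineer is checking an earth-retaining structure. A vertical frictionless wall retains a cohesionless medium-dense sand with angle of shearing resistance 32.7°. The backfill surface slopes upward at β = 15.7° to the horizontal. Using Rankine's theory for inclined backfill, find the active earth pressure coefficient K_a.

K_a = cos β · (cos β − √(cos²β − cos²φ)) / (cos β + √(cos²β − cos²φ)).
cos β = 0.9627, cos φ = 0.8415, √(cos²β − cos²φ) = 0.4676.
K_a = 0.9627 × (0.9627 − 0.4676)/(0.9627 + 0.4676) = 0.3332.

0.333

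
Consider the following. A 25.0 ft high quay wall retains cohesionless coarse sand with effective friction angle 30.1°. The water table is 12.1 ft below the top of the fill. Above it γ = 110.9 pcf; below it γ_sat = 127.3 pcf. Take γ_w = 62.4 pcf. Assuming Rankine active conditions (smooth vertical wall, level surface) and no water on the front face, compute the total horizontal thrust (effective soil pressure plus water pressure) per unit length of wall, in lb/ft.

15400 lb/ft

K_a = tan²(45° − φ/2) = 0.3320.
γ' = 127.3 − 62.4 = 64.90 pcf. Depth below WT = 12.9 ft.
σ'_h at WT = K_a γ d_w = 445.5 psf; at base = 445.5 + K_a γ' × 12.9 = 723.4 psf.
P₁ (0–12.1 ft) = ½×445.5×12.1 = 2695. P₂ (12.1–25.0 ft) = ½(445.5+723.4)×12.9 = 7540.
P_w = ½ γ_w h₂² = 0.5×62.4×12.9² = 5192. Total = 2695+7540+5192 = 15430 lb/ft.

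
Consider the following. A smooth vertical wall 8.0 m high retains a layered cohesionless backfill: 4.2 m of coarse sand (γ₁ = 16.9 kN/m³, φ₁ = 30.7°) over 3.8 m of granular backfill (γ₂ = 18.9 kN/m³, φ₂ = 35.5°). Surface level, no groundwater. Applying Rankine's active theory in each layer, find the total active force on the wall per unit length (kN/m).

156 kN/m

K_a1 = tan²(45°−30.7°/2) = 0.3240; K_a2 = tan²(45°−35.5°/2) = 0.2653.
Layer 1: σ at base = K_a1 γ₁ h₁ = 23.00 kPa; P₁ = ½×23.00×4.2 = 48.30.
Layer 2: σ_v at top = γ₁h₁ = 70.98; σ_h top = K_a2×70.98 = 18.83; σ_h base = K_a2×(70.98+18.9×3.8) = 37.88.
P₂ = ½(18.83+37.88)×3.8 = 107.7. Total P_a = 48.30+107.7 = 156.0 kN/m.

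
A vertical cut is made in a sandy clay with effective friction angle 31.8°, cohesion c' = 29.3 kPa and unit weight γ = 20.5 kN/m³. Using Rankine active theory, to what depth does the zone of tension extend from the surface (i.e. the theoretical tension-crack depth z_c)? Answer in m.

K_a = tan²(45° − 31.8°/2) = 0.3098; √K_a = 0.5566.
The active pressure is zero where K_a γ z = 2c√K_a, so z_c = 2c/(γ√K_a) = 2×29.3/(20.5×0.5566) = 5.136 m.

5.14 m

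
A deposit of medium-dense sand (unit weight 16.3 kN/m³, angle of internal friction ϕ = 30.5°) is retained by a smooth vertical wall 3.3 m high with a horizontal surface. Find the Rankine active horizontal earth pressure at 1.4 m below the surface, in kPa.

7.45 kPa

K_a = (1 − sin φ)/(1 + sin φ) = 0.3267.
σ_h = K_a γ z = 0.3267 × 16.3 × 1.4 = 7.455 kPa.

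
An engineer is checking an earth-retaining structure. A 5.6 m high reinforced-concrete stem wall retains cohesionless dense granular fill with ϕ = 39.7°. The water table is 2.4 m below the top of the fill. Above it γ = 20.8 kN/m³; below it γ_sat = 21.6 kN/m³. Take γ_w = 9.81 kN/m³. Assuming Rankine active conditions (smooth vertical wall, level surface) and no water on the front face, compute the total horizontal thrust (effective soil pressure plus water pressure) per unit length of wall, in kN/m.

K_a = tan²(45° − φ/2) = 0.2204.
γ' = 21.6 − 9.81 = 11.79 kN/m³. Depth below WT = 3.2 m.
σ'_h at WT = K_a γ d_w = 11.00 kPa; at base = 11.00 + K_a γ' × 3.2 = 19.32 kPa.
P₁ (0–2.4 m) = ½×11.00×2.4 = 13.20. P₂ (2.4–5.6 m) = ½(11.00+19.32)×3.2 = 48.52.
P_w = ½ γ_w h₂² = 0.5×9.81×3.2² = 50.23. Total = 13.20+48.52+50.23 = 112.0 kN/m.

112 kN/m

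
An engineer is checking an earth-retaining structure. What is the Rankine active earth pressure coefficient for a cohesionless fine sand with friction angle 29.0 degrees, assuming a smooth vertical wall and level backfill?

0.347

K_a = (1 − sin φ)/(1 + sin φ) = (1 − sin 29.0°)/(1 + sin 29.0°) = 0.3470.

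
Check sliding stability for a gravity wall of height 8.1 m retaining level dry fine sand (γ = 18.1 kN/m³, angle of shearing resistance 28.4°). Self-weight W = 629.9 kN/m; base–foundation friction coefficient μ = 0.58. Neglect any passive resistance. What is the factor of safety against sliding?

1.73

K_a = tan²(45° − 28.4°/2) = 0.3554.
P_a = ½K_aγH² = 0.5×0.3554×18.1×8.1² = 211.0 kN/m, acting at H/3 = 2.700 m above the base.
FS_sliding = μW / P_a = 0.58×629.9 / 211.0 = 1.731.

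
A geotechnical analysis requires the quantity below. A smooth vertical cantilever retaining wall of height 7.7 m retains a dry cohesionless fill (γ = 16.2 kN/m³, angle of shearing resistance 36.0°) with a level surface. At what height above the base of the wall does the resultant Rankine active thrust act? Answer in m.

2.57 m

K_a = 0.2596.
The pressure distribution is triangular, so the resultant acts at H/3 above the base = 7.7/3 = 2.567 m.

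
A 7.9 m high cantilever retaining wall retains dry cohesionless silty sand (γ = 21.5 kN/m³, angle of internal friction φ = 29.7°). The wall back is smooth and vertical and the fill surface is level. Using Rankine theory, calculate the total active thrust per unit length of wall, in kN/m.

226 kN/m

K_a = tan²(45° − φ/2) = 0.3374.
P_a = ½ K_a γ H² = 0.5 × 0.3374 × 21.5 × 7.9² = 226.4 kN/m.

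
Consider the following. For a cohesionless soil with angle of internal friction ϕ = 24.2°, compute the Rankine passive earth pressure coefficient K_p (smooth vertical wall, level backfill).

2.39

K_p = (1 + sin φ)/(1 − sin φ) = tan²(45° + 24.2°/2) = 2.389.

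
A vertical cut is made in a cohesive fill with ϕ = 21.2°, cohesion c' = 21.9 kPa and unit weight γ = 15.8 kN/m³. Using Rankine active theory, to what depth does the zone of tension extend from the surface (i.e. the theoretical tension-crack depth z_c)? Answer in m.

4.05 m

K_a = tan²(45° − 21.2°/2) = 0.4688; √K_a = 0.6847.
The active pressure is zero where K_a γ z = 2c√K_a, so z_c = 2c/(γ√K_a) = 2×21.9/(15.8×0.6847) = 4.049 m.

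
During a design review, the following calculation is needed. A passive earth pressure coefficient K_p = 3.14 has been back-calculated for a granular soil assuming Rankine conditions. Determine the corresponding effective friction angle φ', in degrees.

K_p = (1+sin φ)/(1−sin φ) ⇒ sin φ = (K_p − 1)/(K_p + 1) = 0.5169.
φ = arcsin(0.5169) = 31.13°.

31.1°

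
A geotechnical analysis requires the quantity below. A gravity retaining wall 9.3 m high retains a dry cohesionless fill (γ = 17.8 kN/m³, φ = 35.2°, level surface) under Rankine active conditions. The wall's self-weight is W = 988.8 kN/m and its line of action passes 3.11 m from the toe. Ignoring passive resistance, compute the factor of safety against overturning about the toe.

K_a = tan²(45° − 35.2°/2) = 0.2687.
P_a = ½K_aγH² = 0.5×0.2687×17.8×9.3² = 206.8 kN/m, acting at H/3 = 3.100 m above the base.
Overturning moment M_o = P_a × H/3 = 206.8 × 3.100 = 641.2.
Resisting moment M_r = W × 3.11 = 988.8 × 3.11 = 3075.
FS_overturning = M_r/M_o = 3075/641.2 = 4.796.

4.80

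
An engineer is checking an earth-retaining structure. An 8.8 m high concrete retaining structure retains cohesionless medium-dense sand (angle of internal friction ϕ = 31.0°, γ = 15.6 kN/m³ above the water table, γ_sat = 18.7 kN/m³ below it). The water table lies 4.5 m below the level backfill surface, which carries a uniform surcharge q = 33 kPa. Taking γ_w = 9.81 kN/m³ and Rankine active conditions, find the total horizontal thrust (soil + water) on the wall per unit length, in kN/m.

357 kN/m

K_a = tan²(45° − φ/2) = 0.3201.
γ' = 18.7 − 9.81 = 8.890 kN/m³. h₂ = H − d_w = 4.3 m.
σ'_h: at surface K_a·q = 10.56; at WT K_a(q+γd_w) = 33.03; at base K_a(q+γd_w+γ'h₂) = 45.27 kPa.
P₁ = ½(10.56+33.03)×4.5 = 98.09; P₂ = ½(33.03+45.27)×4.3 = 168.4; P_w = ½γ_w h₂² = 90.69.
Total = 98.09+168.4+90.69 = 357.1 kN/m.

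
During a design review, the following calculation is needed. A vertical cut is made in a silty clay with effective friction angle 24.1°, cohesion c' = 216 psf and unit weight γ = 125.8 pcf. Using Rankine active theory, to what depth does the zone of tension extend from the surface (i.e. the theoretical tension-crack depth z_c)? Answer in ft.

5.30 ft

K_a = tan²(45° − 24.1°/2) = 0.4201; √K_a = 0.6482.
The active pressure is zero where K_a γ z = 2c√K_a, so z_c = 2c/(γ√K_a) = 2×216/(125.8×0.6482) = 5.298 ft.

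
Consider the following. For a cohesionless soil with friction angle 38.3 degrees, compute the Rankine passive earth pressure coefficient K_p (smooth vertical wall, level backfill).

4.26

K_p = (1 + sin φ)/(1 − sin φ) = tan²(45° + 38.3°/2) = 4.260.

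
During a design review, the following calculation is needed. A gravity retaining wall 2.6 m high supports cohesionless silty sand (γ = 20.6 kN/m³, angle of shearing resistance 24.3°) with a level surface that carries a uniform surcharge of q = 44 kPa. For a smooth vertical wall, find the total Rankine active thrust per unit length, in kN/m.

K_a = tan²(45° − φ/2) = 0.4169.
Soil triangle: ½ K_a γ H² = 0.5×0.4169×20.6×2.6² = 29.03 kN/m.
Surcharge rectangle: K_a q H = 0.4169×44×2.6 = 47.70 kN/m.
Total = 29.03 + 47.70 = 76.72 kN/m.

76.7 kN/m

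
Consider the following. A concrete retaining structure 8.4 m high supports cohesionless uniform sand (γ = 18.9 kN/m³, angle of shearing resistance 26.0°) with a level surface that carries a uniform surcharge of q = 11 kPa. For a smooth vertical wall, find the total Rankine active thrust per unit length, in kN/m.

296 kN/m

K_a = tan²(45° − φ/2) = 0.3905.
Soil triangle: ½ K_a γ H² = 0.5×0.3905×18.9×8.4² = 260.4 kN/m.
Surcharge rectangle: K_a q H = 0.3905×11×8.4 = 36.08 kN/m.
Total = 260.4 + 36.08 = 296.4 kN/m.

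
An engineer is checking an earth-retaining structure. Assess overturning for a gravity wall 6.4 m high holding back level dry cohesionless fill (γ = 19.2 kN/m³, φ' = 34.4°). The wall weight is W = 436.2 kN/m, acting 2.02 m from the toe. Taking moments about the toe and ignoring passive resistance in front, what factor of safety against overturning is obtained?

K_a = tan²(45° − 34.4°/2) = 0.2780.
P_a = ½K_aγH² = 0.5×0.2780×19.2×6.4² = 109.3 kN/m, acting at H/3 = 2.133 m above the base.
Overturning moment M_o = P_a × H/3 = 109.3 × 2.133 = 233.2.
Resisting moment M_r = W × 2.02 = 436.2 × 2.02 = 881.1.
FS_overturning = M_r/M_o = 881.1/233.2 = 3.779.

3.78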